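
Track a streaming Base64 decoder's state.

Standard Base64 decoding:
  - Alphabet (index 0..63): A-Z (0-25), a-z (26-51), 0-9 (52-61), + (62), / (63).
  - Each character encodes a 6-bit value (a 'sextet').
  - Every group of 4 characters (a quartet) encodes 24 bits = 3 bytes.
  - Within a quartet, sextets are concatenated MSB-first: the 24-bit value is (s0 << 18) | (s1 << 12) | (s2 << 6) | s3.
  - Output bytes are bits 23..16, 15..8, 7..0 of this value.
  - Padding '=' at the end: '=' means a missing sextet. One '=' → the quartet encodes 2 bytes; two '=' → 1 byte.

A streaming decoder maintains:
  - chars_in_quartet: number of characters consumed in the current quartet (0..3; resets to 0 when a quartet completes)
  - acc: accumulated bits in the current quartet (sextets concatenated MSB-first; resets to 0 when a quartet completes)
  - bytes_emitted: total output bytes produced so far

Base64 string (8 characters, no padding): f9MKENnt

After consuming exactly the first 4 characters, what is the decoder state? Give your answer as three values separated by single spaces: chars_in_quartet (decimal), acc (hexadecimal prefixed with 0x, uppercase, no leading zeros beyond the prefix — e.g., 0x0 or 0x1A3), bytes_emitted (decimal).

After char 0 ('f'=31): chars_in_quartet=1 acc=0x1F bytes_emitted=0
After char 1 ('9'=61): chars_in_quartet=2 acc=0x7FD bytes_emitted=0
After char 2 ('M'=12): chars_in_quartet=3 acc=0x1FF4C bytes_emitted=0
After char 3 ('K'=10): chars_in_quartet=4 acc=0x7FD30A -> emit 7F D3 0A, reset; bytes_emitted=3

Answer: 0 0x0 3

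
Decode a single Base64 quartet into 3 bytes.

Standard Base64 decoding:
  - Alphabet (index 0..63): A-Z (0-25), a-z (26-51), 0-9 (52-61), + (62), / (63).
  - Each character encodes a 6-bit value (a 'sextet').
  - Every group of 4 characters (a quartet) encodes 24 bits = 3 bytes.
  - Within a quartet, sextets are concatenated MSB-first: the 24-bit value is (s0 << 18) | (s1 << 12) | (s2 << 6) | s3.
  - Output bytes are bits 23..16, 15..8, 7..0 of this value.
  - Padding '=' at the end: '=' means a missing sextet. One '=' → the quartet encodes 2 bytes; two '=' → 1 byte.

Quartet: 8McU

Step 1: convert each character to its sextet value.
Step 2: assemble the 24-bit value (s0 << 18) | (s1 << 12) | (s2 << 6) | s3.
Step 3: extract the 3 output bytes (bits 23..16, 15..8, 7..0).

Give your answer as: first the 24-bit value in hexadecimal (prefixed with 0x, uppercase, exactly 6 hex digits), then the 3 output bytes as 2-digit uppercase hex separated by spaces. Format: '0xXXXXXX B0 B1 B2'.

Answer: 0xF0C714 F0 C7 14

Derivation:
Sextets: 8=60, M=12, c=28, U=20
24-bit: (60<<18) | (12<<12) | (28<<6) | 20
      = 0xF00000 | 0x00C000 | 0x000700 | 0x000014
      = 0xF0C714
Bytes: (v>>16)&0xFF=F0, (v>>8)&0xFF=C7, v&0xFF=14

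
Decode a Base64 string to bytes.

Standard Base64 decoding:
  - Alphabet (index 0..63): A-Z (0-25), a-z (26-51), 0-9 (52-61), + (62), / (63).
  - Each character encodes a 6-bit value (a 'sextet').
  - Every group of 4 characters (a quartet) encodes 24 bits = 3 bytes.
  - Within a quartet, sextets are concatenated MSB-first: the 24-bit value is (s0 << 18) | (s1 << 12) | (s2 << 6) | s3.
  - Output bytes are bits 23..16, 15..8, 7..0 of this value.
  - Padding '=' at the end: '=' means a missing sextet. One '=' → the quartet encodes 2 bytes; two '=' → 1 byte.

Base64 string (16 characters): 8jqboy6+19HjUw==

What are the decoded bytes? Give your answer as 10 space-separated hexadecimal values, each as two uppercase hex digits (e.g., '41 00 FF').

Answer: F2 3A 9B A3 2E BE D7 D1 E3 53

Derivation:
After char 0 ('8'=60): chars_in_quartet=1 acc=0x3C bytes_emitted=0
After char 1 ('j'=35): chars_in_quartet=2 acc=0xF23 bytes_emitted=0
After char 2 ('q'=42): chars_in_quartet=3 acc=0x3C8EA bytes_emitted=0
After char 3 ('b'=27): chars_in_quartet=4 acc=0xF23A9B -> emit F2 3A 9B, reset; bytes_emitted=3
After char 4 ('o'=40): chars_in_quartet=1 acc=0x28 bytes_emitted=3
After char 5 ('y'=50): chars_in_quartet=2 acc=0xA32 bytes_emitted=3
After char 6 ('6'=58): chars_in_quartet=3 acc=0x28CBA bytes_emitted=3
After char 7 ('+'=62): chars_in_quartet=4 acc=0xA32EBE -> emit A3 2E BE, reset; bytes_emitted=6
After char 8 ('1'=53): chars_in_quartet=1 acc=0x35 bytes_emitted=6
After char 9 ('9'=61): chars_in_quartet=2 acc=0xD7D bytes_emitted=6
After char 10 ('H'=7): chars_in_quartet=3 acc=0x35F47 bytes_emitted=6
After char 11 ('j'=35): chars_in_quartet=4 acc=0xD7D1E3 -> emit D7 D1 E3, reset; bytes_emitted=9
After char 12 ('U'=20): chars_in_quartet=1 acc=0x14 bytes_emitted=9
After char 13 ('w'=48): chars_in_quartet=2 acc=0x530 bytes_emitted=9
Padding '==': partial quartet acc=0x530 -> emit 53; bytes_emitted=10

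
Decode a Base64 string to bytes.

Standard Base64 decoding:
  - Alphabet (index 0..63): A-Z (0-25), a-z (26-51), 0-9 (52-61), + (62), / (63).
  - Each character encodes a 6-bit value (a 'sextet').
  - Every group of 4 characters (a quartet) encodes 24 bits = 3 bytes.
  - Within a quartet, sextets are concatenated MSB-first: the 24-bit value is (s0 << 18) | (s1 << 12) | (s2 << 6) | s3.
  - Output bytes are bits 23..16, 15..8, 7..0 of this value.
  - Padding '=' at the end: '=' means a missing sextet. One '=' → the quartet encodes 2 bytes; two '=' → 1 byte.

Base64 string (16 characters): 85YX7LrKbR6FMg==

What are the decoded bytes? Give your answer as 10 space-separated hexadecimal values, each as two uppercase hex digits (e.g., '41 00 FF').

Answer: F3 96 17 EC BA CA 6D 1E 85 32

Derivation:
After char 0 ('8'=60): chars_in_quartet=1 acc=0x3C bytes_emitted=0
After char 1 ('5'=57): chars_in_quartet=2 acc=0xF39 bytes_emitted=0
After char 2 ('Y'=24): chars_in_quartet=3 acc=0x3CE58 bytes_emitted=0
After char 3 ('X'=23): chars_in_quartet=4 acc=0xF39617 -> emit F3 96 17, reset; bytes_emitted=3
After char 4 ('7'=59): chars_in_quartet=1 acc=0x3B bytes_emitted=3
After char 5 ('L'=11): chars_in_quartet=2 acc=0xECB bytes_emitted=3
After char 6 ('r'=43): chars_in_quartet=3 acc=0x3B2EB bytes_emitted=3
After char 7 ('K'=10): chars_in_quartet=4 acc=0xECBACA -> emit EC BA CA, reset; bytes_emitted=6
After char 8 ('b'=27): chars_in_quartet=1 acc=0x1B bytes_emitted=6
After char 9 ('R'=17): chars_in_quartet=2 acc=0x6D1 bytes_emitted=6
After char 10 ('6'=58): chars_in_quartet=3 acc=0x1B47A bytes_emitted=6
After char 11 ('F'=5): chars_in_quartet=4 acc=0x6D1E85 -> emit 6D 1E 85, reset; bytes_emitted=9
After char 12 ('M'=12): chars_in_quartet=1 acc=0xC bytes_emitted=9
After char 13 ('g'=32): chars_in_quartet=2 acc=0x320 bytes_emitted=9
Padding '==': partial quartet acc=0x320 -> emit 32; bytes_emitted=10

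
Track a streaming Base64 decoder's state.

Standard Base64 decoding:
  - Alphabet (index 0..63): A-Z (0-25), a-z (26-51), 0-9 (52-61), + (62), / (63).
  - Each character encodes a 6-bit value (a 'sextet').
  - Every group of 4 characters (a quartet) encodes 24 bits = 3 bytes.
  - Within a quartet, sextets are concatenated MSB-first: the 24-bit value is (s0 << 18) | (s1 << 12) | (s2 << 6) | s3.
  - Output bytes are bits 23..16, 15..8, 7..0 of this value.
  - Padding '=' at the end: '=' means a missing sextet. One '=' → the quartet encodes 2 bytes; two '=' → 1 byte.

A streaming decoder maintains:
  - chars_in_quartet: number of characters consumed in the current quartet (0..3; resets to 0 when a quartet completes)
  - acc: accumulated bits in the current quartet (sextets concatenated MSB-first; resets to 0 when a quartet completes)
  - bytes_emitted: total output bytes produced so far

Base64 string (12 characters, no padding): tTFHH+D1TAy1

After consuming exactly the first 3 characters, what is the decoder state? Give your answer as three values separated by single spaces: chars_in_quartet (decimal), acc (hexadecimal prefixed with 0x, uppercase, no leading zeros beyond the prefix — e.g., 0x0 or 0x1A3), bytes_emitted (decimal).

Answer: 3 0x2D4C5 0

Derivation:
After char 0 ('t'=45): chars_in_quartet=1 acc=0x2D bytes_emitted=0
After char 1 ('T'=19): chars_in_quartet=2 acc=0xB53 bytes_emitted=0
After char 2 ('F'=5): chars_in_quartet=3 acc=0x2D4C5 bytes_emitted=0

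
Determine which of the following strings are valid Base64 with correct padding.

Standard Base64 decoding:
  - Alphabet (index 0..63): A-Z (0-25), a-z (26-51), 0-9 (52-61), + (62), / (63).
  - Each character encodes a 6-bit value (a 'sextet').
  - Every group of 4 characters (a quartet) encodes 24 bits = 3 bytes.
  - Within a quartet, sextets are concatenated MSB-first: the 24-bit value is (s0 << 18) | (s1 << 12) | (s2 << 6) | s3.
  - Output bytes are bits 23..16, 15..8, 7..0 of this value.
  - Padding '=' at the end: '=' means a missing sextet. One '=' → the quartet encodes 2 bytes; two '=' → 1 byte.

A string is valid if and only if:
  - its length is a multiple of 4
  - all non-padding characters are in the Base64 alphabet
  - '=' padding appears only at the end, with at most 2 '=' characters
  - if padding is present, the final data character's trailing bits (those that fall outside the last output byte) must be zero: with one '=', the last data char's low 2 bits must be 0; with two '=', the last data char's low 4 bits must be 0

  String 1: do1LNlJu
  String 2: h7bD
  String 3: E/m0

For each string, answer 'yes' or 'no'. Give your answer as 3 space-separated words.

String 1: 'do1LNlJu' → valid
String 2: 'h7bD' → valid
String 3: 'E/m0' → valid

Answer: yes yes yes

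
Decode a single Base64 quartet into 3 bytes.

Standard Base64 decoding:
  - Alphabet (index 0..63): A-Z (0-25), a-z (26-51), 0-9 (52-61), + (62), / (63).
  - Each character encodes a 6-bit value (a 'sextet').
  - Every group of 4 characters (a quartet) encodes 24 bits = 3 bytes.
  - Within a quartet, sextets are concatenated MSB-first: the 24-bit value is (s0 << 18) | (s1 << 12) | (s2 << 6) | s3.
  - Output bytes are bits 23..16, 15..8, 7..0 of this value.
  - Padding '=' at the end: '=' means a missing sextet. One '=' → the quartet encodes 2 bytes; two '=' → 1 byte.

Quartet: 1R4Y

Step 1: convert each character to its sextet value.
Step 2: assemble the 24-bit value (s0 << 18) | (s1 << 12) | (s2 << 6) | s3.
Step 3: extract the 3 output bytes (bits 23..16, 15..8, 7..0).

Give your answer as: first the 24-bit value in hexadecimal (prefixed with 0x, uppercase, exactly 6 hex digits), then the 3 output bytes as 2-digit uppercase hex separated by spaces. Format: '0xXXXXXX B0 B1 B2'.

Answer: 0xD51E18 D5 1E 18

Derivation:
Sextets: 1=53, R=17, 4=56, Y=24
24-bit: (53<<18) | (17<<12) | (56<<6) | 24
      = 0xD40000 | 0x011000 | 0x000E00 | 0x000018
      = 0xD51E18
Bytes: (v>>16)&0xFF=D5, (v>>8)&0xFF=1E, v&0xFF=18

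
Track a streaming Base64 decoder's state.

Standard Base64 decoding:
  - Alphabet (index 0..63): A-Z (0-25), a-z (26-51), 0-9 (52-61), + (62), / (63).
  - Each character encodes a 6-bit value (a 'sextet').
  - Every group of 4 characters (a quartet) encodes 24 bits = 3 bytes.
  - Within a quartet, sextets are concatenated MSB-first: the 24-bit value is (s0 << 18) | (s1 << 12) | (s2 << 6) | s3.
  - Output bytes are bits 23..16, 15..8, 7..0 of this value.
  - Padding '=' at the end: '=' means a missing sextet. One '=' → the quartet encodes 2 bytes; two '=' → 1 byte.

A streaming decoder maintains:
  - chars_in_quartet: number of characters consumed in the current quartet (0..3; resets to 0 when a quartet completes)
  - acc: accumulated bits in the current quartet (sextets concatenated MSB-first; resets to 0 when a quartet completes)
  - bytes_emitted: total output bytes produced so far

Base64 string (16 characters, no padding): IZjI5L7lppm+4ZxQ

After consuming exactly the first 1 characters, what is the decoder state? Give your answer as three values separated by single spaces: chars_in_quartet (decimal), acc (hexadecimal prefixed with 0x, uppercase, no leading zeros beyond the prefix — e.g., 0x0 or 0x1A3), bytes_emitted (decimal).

Answer: 1 0x8 0

Derivation:
After char 0 ('I'=8): chars_in_quartet=1 acc=0x8 bytes_emitted=0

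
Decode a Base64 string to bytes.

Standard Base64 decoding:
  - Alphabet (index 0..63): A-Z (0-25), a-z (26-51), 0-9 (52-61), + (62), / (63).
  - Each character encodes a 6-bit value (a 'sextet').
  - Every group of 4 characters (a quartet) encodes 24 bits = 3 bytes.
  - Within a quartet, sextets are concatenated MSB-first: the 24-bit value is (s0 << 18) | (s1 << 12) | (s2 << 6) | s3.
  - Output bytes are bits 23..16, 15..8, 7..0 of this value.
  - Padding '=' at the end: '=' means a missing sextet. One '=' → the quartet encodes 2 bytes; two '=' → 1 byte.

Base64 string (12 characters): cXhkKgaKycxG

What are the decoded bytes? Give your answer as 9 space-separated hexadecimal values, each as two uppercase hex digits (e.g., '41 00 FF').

Answer: 71 78 64 2A 06 8A C9 CC 46

Derivation:
After char 0 ('c'=28): chars_in_quartet=1 acc=0x1C bytes_emitted=0
After char 1 ('X'=23): chars_in_quartet=2 acc=0x717 bytes_emitted=0
After char 2 ('h'=33): chars_in_quartet=3 acc=0x1C5E1 bytes_emitted=0
After char 3 ('k'=36): chars_in_quartet=4 acc=0x717864 -> emit 71 78 64, reset; bytes_emitted=3
After char 4 ('K'=10): chars_in_quartet=1 acc=0xA bytes_emitted=3
After char 5 ('g'=32): chars_in_quartet=2 acc=0x2A0 bytes_emitted=3
After char 6 ('a'=26): chars_in_quartet=3 acc=0xA81A bytes_emitted=3
After char 7 ('K'=10): chars_in_quartet=4 acc=0x2A068A -> emit 2A 06 8A, reset; bytes_emitted=6
After char 8 ('y'=50): chars_in_quartet=1 acc=0x32 bytes_emitted=6
After char 9 ('c'=28): chars_in_quartet=2 acc=0xC9C bytes_emitted=6
After char 10 ('x'=49): chars_in_quartet=3 acc=0x32731 bytes_emitted=6
After char 11 ('G'=6): chars_in_quartet=4 acc=0xC9CC46 -> emit C9 CC 46, reset; bytes_emitted=9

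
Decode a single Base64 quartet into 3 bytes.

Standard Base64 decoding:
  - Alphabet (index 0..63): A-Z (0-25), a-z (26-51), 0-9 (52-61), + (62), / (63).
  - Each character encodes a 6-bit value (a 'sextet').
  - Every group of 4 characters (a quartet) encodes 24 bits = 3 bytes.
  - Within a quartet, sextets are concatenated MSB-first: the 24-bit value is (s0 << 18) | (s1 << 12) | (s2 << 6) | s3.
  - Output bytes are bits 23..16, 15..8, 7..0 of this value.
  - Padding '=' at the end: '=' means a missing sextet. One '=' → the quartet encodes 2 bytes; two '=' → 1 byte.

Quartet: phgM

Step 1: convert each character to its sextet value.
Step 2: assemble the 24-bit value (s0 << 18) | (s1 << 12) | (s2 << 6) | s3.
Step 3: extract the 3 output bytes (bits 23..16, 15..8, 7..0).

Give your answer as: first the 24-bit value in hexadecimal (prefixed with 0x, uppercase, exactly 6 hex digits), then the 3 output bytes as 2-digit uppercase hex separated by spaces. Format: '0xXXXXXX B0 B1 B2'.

Answer: 0xA6180C A6 18 0C

Derivation:
Sextets: p=41, h=33, g=32, M=12
24-bit: (41<<18) | (33<<12) | (32<<6) | 12
      = 0xA40000 | 0x021000 | 0x000800 | 0x00000C
      = 0xA6180C
Bytes: (v>>16)&0xFF=A6, (v>>8)&0xFF=18, v&0xFF=0C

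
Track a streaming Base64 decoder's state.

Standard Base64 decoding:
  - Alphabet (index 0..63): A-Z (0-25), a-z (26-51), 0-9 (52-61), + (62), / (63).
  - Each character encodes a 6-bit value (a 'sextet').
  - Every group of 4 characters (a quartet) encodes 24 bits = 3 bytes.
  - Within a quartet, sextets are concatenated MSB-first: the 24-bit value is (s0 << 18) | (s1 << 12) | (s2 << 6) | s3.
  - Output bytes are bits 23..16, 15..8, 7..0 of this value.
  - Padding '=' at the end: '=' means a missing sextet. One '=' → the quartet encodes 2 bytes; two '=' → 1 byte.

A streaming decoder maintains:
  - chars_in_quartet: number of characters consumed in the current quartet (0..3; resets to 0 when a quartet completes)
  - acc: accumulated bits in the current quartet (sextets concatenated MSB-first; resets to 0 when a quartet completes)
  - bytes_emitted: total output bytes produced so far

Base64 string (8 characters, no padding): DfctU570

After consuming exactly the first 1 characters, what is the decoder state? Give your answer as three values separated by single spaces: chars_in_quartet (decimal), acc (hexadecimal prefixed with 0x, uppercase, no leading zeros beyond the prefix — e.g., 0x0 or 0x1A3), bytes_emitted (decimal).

After char 0 ('D'=3): chars_in_quartet=1 acc=0x3 bytes_emitted=0

Answer: 1 0x3 0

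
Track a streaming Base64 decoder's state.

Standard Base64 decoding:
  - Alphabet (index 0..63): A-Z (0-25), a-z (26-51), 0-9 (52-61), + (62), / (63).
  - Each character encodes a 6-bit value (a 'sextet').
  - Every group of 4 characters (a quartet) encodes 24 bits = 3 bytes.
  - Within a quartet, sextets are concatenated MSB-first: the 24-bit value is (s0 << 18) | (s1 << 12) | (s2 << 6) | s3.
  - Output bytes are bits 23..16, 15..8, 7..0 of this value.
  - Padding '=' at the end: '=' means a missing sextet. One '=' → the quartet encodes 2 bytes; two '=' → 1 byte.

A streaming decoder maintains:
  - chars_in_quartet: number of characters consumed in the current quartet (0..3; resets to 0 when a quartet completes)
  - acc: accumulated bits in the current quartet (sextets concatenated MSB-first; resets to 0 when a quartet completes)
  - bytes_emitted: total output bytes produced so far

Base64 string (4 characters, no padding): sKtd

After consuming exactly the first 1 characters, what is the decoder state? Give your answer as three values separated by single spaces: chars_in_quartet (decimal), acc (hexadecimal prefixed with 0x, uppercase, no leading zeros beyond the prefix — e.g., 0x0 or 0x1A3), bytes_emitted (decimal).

After char 0 ('s'=44): chars_in_quartet=1 acc=0x2C bytes_emitted=0

Answer: 1 0x2C 0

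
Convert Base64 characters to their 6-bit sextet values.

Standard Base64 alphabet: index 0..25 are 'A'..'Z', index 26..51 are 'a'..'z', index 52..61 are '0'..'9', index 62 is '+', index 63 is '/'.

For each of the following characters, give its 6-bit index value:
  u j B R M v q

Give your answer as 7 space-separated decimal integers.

'u': a..z range, 26 + ord('u') − ord('a') = 46
'j': a..z range, 26 + ord('j') − ord('a') = 35
'B': A..Z range, ord('B') − ord('A') = 1
'R': A..Z range, ord('R') − ord('A') = 17
'M': A..Z range, ord('M') − ord('A') = 12
'v': a..z range, 26 + ord('v') − ord('a') = 47
'q': a..z range, 26 + ord('q') − ord('a') = 42

Answer: 46 35 1 17 12 47 42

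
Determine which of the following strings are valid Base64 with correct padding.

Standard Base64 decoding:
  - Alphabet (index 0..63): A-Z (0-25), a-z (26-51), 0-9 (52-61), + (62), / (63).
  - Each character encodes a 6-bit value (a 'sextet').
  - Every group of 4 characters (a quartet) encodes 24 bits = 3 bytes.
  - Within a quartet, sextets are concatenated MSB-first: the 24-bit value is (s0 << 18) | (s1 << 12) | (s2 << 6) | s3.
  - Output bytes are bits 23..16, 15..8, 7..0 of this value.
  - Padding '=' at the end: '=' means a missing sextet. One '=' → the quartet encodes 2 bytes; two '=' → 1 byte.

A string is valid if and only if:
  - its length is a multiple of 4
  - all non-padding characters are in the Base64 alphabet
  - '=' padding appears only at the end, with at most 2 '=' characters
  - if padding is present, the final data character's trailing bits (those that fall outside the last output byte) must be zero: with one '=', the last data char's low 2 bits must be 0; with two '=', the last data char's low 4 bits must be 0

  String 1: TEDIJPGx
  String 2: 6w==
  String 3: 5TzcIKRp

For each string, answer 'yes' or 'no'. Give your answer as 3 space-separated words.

Answer: yes yes yes

Derivation:
String 1: 'TEDIJPGx' → valid
String 2: '6w==' → valid
String 3: '5TzcIKRp' → valid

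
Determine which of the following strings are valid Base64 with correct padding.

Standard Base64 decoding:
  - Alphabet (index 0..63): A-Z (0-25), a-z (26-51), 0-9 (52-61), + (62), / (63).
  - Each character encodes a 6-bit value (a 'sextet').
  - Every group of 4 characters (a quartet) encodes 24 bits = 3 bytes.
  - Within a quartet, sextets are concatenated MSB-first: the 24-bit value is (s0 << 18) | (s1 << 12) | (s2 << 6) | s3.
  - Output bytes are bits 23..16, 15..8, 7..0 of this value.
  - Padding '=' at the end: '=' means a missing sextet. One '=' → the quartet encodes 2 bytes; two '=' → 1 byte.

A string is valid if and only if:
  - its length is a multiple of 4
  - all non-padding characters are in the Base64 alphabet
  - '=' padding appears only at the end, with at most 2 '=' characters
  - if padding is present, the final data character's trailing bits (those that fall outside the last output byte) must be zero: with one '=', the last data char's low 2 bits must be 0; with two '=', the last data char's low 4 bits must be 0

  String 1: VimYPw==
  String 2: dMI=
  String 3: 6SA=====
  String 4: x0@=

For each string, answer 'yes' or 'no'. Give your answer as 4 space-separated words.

Answer: yes yes no no

Derivation:
String 1: 'VimYPw==' → valid
String 2: 'dMI=' → valid
String 3: '6SA=====' → invalid (5 pad chars (max 2))
String 4: 'x0@=' → invalid (bad char(s): ['@'])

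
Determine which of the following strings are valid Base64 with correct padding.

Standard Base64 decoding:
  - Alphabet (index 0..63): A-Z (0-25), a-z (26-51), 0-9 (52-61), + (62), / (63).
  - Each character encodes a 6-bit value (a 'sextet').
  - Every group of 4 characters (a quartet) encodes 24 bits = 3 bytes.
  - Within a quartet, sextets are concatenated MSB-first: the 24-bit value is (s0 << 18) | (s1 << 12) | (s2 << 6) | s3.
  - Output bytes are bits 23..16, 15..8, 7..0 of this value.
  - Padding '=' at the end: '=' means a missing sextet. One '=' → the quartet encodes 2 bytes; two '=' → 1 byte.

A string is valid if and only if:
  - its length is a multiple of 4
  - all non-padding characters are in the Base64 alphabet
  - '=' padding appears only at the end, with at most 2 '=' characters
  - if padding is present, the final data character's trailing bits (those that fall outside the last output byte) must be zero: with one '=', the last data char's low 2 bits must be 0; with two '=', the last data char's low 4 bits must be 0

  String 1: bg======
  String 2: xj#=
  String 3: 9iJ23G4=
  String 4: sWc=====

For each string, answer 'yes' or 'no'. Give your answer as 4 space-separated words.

Answer: no no yes no

Derivation:
String 1: 'bg======' → invalid (6 pad chars (max 2))
String 2: 'xj#=' → invalid (bad char(s): ['#'])
String 3: '9iJ23G4=' → valid
String 4: 'sWc=====' → invalid (5 pad chars (max 2))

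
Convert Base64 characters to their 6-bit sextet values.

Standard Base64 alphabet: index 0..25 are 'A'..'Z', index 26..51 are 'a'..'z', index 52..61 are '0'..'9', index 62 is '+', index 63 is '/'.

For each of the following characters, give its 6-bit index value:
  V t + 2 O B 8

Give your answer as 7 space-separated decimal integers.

'V': A..Z range, ord('V') − ord('A') = 21
't': a..z range, 26 + ord('t') − ord('a') = 45
'+': index 62
'2': 0..9 range, 52 + ord('2') − ord('0') = 54
'O': A..Z range, ord('O') − ord('A') = 14
'B': A..Z range, ord('B') − ord('A') = 1
'8': 0..9 range, 52 + ord('8') − ord('0') = 60

Answer: 21 45 62 54 14 1 60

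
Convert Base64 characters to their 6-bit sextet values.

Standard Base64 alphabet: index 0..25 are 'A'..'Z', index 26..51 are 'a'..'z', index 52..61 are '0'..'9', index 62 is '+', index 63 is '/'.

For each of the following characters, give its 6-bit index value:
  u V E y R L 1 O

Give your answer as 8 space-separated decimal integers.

Answer: 46 21 4 50 17 11 53 14

Derivation:
'u': a..z range, 26 + ord('u') − ord('a') = 46
'V': A..Z range, ord('V') − ord('A') = 21
'E': A..Z range, ord('E') − ord('A') = 4
'y': a..z range, 26 + ord('y') − ord('a') = 50
'R': A..Z range, ord('R') − ord('A') = 17
'L': A..Z range, ord('L') − ord('A') = 11
'1': 0..9 range, 52 + ord('1') − ord('0') = 53
'O': A..Z range, ord('O') − ord('A') = 14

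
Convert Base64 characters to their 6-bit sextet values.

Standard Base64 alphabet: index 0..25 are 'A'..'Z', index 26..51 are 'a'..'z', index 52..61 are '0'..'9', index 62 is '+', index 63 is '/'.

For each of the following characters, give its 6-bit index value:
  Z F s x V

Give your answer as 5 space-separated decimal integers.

'Z': A..Z range, ord('Z') − ord('A') = 25
'F': A..Z range, ord('F') − ord('A') = 5
's': a..z range, 26 + ord('s') − ord('a') = 44
'x': a..z range, 26 + ord('x') − ord('a') = 49
'V': A..Z range, ord('V') − ord('A') = 21

Answer: 25 5 44 49 21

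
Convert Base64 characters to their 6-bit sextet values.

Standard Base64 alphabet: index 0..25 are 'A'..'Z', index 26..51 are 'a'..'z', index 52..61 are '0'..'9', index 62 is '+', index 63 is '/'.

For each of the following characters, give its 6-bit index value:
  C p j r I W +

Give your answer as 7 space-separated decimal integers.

'C': A..Z range, ord('C') − ord('A') = 2
'p': a..z range, 26 + ord('p') − ord('a') = 41
'j': a..z range, 26 + ord('j') − ord('a') = 35
'r': a..z range, 26 + ord('r') − ord('a') = 43
'I': A..Z range, ord('I') − ord('A') = 8
'W': A..Z range, ord('W') − ord('A') = 22
'+': index 62

Answer: 2 41 35 43 8 22 62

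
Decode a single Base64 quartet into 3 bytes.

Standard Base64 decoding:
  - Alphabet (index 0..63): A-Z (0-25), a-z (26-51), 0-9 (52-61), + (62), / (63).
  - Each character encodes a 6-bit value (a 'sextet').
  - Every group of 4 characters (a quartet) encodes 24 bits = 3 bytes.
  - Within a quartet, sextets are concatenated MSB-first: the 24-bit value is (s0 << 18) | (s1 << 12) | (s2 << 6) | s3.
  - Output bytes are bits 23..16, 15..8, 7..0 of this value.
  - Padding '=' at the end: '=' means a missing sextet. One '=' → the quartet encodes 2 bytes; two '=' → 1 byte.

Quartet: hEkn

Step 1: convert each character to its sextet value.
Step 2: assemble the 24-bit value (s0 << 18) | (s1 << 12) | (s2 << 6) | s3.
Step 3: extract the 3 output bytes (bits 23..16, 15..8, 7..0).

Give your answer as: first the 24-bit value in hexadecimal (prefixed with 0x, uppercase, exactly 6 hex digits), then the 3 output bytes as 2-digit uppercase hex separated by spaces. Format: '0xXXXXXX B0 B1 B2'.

Sextets: h=33, E=4, k=36, n=39
24-bit: (33<<18) | (4<<12) | (36<<6) | 39
      = 0x840000 | 0x004000 | 0x000900 | 0x000027
      = 0x844927
Bytes: (v>>16)&0xFF=84, (v>>8)&0xFF=49, v&0xFF=27

Answer: 0x844927 84 49 27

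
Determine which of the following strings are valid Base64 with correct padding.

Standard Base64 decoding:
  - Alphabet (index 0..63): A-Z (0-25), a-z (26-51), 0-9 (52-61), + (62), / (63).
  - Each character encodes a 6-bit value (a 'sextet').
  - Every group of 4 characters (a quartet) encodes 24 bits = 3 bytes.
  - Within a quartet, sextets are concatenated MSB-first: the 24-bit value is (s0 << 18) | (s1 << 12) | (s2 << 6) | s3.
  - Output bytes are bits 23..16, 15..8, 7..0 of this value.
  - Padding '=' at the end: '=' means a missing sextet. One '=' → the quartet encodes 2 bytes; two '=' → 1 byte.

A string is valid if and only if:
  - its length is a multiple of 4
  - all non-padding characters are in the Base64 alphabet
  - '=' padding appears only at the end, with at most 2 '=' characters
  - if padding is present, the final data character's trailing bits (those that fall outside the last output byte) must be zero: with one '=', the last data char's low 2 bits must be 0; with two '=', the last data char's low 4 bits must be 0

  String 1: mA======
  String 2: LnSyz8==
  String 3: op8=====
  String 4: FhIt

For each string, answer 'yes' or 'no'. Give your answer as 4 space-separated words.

Answer: no no no yes

Derivation:
String 1: 'mA======' → invalid (6 pad chars (max 2))
String 2: 'LnSyz8==' → invalid (bad trailing bits)
String 3: 'op8=====' → invalid (5 pad chars (max 2))
String 4: 'FhIt' → valid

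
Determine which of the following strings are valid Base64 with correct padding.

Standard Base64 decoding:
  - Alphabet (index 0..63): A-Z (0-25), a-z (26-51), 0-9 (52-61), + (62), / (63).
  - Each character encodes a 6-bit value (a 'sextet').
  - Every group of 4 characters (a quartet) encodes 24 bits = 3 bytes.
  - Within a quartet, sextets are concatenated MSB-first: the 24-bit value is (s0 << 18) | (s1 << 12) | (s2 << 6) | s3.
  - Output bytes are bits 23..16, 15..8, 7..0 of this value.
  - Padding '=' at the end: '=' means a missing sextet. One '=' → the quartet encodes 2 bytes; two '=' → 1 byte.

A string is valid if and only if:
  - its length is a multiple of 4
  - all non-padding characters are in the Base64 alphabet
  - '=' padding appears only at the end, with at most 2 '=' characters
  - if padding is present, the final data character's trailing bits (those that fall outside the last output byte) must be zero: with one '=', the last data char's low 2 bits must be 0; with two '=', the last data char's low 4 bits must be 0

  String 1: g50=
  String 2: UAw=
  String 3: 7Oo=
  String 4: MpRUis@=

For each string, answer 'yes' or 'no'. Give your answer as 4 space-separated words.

String 1: 'g50=' → valid
String 2: 'UAw=' → valid
String 3: '7Oo=' → valid
String 4: 'MpRUis@=' → invalid (bad char(s): ['@'])

Answer: yes yes yes no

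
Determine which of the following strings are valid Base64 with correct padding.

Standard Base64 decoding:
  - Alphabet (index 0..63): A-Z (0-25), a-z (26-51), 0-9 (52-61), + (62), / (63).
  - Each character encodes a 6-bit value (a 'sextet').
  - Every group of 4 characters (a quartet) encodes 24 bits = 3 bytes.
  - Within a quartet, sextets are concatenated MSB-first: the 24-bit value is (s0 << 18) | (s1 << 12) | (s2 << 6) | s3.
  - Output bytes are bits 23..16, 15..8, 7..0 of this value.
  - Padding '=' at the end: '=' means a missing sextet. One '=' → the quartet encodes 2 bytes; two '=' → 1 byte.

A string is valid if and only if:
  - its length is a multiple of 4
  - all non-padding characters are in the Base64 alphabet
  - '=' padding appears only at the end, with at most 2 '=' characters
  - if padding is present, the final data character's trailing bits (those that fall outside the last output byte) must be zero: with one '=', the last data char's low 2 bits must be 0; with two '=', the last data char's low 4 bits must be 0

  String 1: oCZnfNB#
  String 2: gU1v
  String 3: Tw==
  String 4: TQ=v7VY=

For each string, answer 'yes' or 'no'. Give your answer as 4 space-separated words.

String 1: 'oCZnfNB#' → invalid (bad char(s): ['#'])
String 2: 'gU1v' → valid
String 3: 'Tw==' → valid
String 4: 'TQ=v7VY=' → invalid (bad char(s): ['=']; '=' in middle)

Answer: no yes yes no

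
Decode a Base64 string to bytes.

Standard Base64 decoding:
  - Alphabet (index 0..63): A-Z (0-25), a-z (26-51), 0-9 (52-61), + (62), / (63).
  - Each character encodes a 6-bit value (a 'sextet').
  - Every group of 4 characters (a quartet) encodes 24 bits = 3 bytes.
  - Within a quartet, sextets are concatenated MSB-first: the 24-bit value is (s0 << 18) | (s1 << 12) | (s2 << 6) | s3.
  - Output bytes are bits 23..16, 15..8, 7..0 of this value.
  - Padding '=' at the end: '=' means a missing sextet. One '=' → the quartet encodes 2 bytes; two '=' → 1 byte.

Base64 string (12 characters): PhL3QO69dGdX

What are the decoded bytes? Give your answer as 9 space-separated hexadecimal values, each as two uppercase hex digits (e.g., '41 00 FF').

After char 0 ('P'=15): chars_in_quartet=1 acc=0xF bytes_emitted=0
After char 1 ('h'=33): chars_in_quartet=2 acc=0x3E1 bytes_emitted=0
After char 2 ('L'=11): chars_in_quartet=3 acc=0xF84B bytes_emitted=0
After char 3 ('3'=55): chars_in_quartet=4 acc=0x3E12F7 -> emit 3E 12 F7, reset; bytes_emitted=3
After char 4 ('Q'=16): chars_in_quartet=1 acc=0x10 bytes_emitted=3
After char 5 ('O'=14): chars_in_quartet=2 acc=0x40E bytes_emitted=3
After char 6 ('6'=58): chars_in_quartet=3 acc=0x103BA bytes_emitted=3
After char 7 ('9'=61): chars_in_quartet=4 acc=0x40EEBD -> emit 40 EE BD, reset; bytes_emitted=6
After char 8 ('d'=29): chars_in_quartet=1 acc=0x1D bytes_emitted=6
After char 9 ('G'=6): chars_in_quartet=2 acc=0x746 bytes_emitted=6
After char 10 ('d'=29): chars_in_quartet=3 acc=0x1D19D bytes_emitted=6
After char 11 ('X'=23): chars_in_quartet=4 acc=0x746757 -> emit 74 67 57, reset; bytes_emitted=9

Answer: 3E 12 F7 40 EE BD 74 67 57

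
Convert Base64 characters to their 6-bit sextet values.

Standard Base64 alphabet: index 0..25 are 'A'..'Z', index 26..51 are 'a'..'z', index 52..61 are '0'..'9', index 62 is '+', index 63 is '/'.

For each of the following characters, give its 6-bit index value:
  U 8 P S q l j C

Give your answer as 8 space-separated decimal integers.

Answer: 20 60 15 18 42 37 35 2

Derivation:
'U': A..Z range, ord('U') − ord('A') = 20
'8': 0..9 range, 52 + ord('8') − ord('0') = 60
'P': A..Z range, ord('P') − ord('A') = 15
'S': A..Z range, ord('S') − ord('A') = 18
'q': a..z range, 26 + ord('q') − ord('a') = 42
'l': a..z range, 26 + ord('l') − ord('a') = 37
'j': a..z range, 26 + ord('j') − ord('a') = 35
'C': A..Z range, ord('C') − ord('A') = 2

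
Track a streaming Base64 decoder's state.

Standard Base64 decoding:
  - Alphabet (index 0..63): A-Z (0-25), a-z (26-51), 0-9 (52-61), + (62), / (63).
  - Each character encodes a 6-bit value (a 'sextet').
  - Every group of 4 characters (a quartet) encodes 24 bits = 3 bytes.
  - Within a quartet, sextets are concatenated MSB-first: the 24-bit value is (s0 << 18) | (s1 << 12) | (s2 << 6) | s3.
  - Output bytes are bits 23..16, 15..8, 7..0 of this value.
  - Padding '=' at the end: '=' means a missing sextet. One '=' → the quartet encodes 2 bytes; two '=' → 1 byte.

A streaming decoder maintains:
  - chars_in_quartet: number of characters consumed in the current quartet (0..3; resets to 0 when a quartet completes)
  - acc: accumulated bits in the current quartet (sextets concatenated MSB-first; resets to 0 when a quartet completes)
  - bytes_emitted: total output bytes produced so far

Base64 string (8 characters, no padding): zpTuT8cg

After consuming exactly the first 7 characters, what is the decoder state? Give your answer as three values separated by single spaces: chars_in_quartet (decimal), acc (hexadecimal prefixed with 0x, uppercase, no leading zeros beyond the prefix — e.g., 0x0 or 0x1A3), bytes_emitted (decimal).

Answer: 3 0x13F1C 3

Derivation:
After char 0 ('z'=51): chars_in_quartet=1 acc=0x33 bytes_emitted=0
After char 1 ('p'=41): chars_in_quartet=2 acc=0xCE9 bytes_emitted=0
After char 2 ('T'=19): chars_in_quartet=3 acc=0x33A53 bytes_emitted=0
After char 3 ('u'=46): chars_in_quartet=4 acc=0xCE94EE -> emit CE 94 EE, reset; bytes_emitted=3
After char 4 ('T'=19): chars_in_quartet=1 acc=0x13 bytes_emitted=3
After char 5 ('8'=60): chars_in_quartet=2 acc=0x4FC bytes_emitted=3
After char 6 ('c'=28): chars_in_quartet=3 acc=0x13F1C bytes_emitted=3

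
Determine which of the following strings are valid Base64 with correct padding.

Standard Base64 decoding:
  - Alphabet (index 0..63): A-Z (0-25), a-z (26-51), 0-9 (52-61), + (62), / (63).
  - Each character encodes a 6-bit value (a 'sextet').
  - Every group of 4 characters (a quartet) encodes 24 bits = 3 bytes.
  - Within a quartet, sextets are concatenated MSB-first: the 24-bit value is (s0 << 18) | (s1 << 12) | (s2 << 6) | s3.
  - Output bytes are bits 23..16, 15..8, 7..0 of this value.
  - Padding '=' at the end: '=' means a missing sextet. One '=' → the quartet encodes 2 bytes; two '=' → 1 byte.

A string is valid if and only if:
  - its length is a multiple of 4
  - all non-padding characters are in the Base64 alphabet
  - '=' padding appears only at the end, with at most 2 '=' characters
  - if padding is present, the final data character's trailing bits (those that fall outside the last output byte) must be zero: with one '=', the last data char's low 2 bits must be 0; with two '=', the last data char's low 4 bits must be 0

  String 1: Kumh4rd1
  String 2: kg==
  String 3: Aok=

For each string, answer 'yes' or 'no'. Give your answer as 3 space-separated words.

String 1: 'Kumh4rd1' → valid
String 2: 'kg==' → valid
String 3: 'Aok=' → valid

Answer: yes yes yes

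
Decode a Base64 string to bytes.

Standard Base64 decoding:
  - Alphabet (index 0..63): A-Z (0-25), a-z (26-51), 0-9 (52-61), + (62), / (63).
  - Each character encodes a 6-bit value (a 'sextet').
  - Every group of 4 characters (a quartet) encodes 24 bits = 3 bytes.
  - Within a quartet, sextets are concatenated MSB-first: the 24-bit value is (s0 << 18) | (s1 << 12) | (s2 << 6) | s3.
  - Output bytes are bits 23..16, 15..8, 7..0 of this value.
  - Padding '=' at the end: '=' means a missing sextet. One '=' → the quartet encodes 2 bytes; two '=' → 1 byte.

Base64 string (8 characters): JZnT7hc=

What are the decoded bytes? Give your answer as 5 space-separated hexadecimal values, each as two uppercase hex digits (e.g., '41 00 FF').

Answer: 25 99 D3 EE 17

Derivation:
After char 0 ('J'=9): chars_in_quartet=1 acc=0x9 bytes_emitted=0
After char 1 ('Z'=25): chars_in_quartet=2 acc=0x259 bytes_emitted=0
After char 2 ('n'=39): chars_in_quartet=3 acc=0x9667 bytes_emitted=0
After char 3 ('T'=19): chars_in_quartet=4 acc=0x2599D3 -> emit 25 99 D3, reset; bytes_emitted=3
After char 4 ('7'=59): chars_in_quartet=1 acc=0x3B bytes_emitted=3
After char 5 ('h'=33): chars_in_quartet=2 acc=0xEE1 bytes_emitted=3
After char 6 ('c'=28): chars_in_quartet=3 acc=0x3B85C bytes_emitted=3
Padding '=': partial quartet acc=0x3B85C -> emit EE 17; bytes_emitted=5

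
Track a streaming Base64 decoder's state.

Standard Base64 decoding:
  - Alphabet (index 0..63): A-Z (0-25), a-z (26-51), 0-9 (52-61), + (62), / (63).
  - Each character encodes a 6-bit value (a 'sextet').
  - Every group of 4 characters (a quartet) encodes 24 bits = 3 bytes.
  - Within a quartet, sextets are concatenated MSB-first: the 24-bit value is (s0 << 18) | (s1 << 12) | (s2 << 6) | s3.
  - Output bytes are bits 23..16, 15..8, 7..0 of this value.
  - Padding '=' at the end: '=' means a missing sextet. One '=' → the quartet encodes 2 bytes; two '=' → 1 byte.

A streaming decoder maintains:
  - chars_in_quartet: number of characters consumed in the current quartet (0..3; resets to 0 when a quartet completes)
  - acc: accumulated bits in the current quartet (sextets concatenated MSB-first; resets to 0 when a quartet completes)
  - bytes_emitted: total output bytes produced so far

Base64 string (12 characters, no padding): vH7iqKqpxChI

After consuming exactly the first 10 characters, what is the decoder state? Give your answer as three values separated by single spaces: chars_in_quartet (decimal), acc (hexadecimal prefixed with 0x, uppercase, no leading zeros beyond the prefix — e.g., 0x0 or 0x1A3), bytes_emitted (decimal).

After char 0 ('v'=47): chars_in_quartet=1 acc=0x2F bytes_emitted=0
After char 1 ('H'=7): chars_in_quartet=2 acc=0xBC7 bytes_emitted=0
After char 2 ('7'=59): chars_in_quartet=3 acc=0x2F1FB bytes_emitted=0
After char 3 ('i'=34): chars_in_quartet=4 acc=0xBC7EE2 -> emit BC 7E E2, reset; bytes_emitted=3
After char 4 ('q'=42): chars_in_quartet=1 acc=0x2A bytes_emitted=3
After char 5 ('K'=10): chars_in_quartet=2 acc=0xA8A bytes_emitted=3
After char 6 ('q'=42): chars_in_quartet=3 acc=0x2A2AA bytes_emitted=3
After char 7 ('p'=41): chars_in_quartet=4 acc=0xA8AAA9 -> emit A8 AA A9, reset; bytes_emitted=6
After char 8 ('x'=49): chars_in_quartet=1 acc=0x31 bytes_emitted=6
After char 9 ('C'=2): chars_in_quartet=2 acc=0xC42 bytes_emitted=6

Answer: 2 0xC42 6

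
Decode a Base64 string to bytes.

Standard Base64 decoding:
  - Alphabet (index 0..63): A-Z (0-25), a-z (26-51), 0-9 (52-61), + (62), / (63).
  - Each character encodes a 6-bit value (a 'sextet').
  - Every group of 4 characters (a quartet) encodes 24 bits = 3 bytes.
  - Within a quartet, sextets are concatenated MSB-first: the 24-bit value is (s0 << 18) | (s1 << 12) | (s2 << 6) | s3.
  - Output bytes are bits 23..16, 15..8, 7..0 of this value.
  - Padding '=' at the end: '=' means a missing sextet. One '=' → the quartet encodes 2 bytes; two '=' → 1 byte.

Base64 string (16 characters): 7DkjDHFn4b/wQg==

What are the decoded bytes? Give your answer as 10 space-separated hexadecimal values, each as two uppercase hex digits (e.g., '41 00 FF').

Answer: EC 39 23 0C 71 67 E1 BF F0 42

Derivation:
After char 0 ('7'=59): chars_in_quartet=1 acc=0x3B bytes_emitted=0
After char 1 ('D'=3): chars_in_quartet=2 acc=0xEC3 bytes_emitted=0
After char 2 ('k'=36): chars_in_quartet=3 acc=0x3B0E4 bytes_emitted=0
After char 3 ('j'=35): chars_in_quartet=4 acc=0xEC3923 -> emit EC 39 23, reset; bytes_emitted=3
After char 4 ('D'=3): chars_in_quartet=1 acc=0x3 bytes_emitted=3
After char 5 ('H'=7): chars_in_quartet=2 acc=0xC7 bytes_emitted=3
After char 6 ('F'=5): chars_in_quartet=3 acc=0x31C5 bytes_emitted=3
After char 7 ('n'=39): chars_in_quartet=4 acc=0xC7167 -> emit 0C 71 67, reset; bytes_emitted=6
After char 8 ('4'=56): chars_in_quartet=1 acc=0x38 bytes_emitted=6
After char 9 ('b'=27): chars_in_quartet=2 acc=0xE1B bytes_emitted=6
After char 10 ('/'=63): chars_in_quartet=3 acc=0x386FF bytes_emitted=6
After char 11 ('w'=48): chars_in_quartet=4 acc=0xE1BFF0 -> emit E1 BF F0, reset; bytes_emitted=9
After char 12 ('Q'=16): chars_in_quartet=1 acc=0x10 bytes_emitted=9
After char 13 ('g'=32): chars_in_quartet=2 acc=0x420 bytes_emitted=9
Padding '==': partial quartet acc=0x420 -> emit 42; bytes_emitted=10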